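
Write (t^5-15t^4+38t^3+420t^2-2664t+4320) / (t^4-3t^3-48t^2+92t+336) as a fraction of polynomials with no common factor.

(t^3-17t^2+96t-180)/(t^2-5t-14)

By polynomial division,
  t^5-15t^4+38t^3+420t^2-2664t+4320 = (t-12)(t^4-3t^3-48t^2+92t+336) + (50t^3-248t^2-1896t+8352)
  t^4-3t^3-48t^2+92t+336 = ((1/50)t+49/1250)(50t^3-248t^2-1896t+8352) + (-(224/625)t^2-(448/625)t+5376/625)
  50t^3-248t^2-1896t+8352 = (-(15625/112)t+54375/56)(-(224/625)t^2-(448/625)t+5376/625) + (0)
Last nonzero remainder: -(224/625)t^2-(448/625)t+5376/625. Dividing through by -224/625 gives the monic gcd t^2+2t-24.
Cancel t^2+2t-24 from numerator and denominator to get the reduced form.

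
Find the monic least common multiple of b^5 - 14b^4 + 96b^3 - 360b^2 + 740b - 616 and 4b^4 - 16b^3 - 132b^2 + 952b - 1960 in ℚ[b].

Apply the Euclidean algorithm:
  b^5 - 14b^4 + 96b^3 - 360b^2 + 740b - 616 = ((1/4)b - 5/2)(4b^4 - 16b^3 - 132b^2 + 952b - 1960) + (89b^3 - 928b^2 + 3610b - 5516)
  4b^4 - 16b^3 - 132b^2 + 952b - 1960 = ((4/89)b + 2288/7921)(89b^3 - 928b^2 + 3610b - 5516) + (-(207468/7921)b^2 + (1244808/7921)b - 2904552/7921)
  89b^3 - 928b^2 + 3610b - 5516 = (-(704969/207468)b + 1560437/103734)(-(207468/7921)b^2 + (1244808/7921)b - 2904552/7921) + (0)
Last nonzero remainder: -(207468/7921)b^2 + (1244808/7921)b - 2904552/7921. Dividing through by -207468/7921 gives the monic gcd b^2 - 6b + 14.
Then lcm(f, g) = f·g / gcd(f, g); expanding and making the result monic gives the answer.

b^7 - 12b^6 + 33b^5 + 322b^4 - 3340b^3 + 13464b^2 - 27132b + 21560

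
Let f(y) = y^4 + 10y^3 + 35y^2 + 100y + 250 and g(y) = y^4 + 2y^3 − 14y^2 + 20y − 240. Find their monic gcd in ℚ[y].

y^2 + 10

Apply the Euclidean algorithm:
  y^4 + 10y^3 + 35y^2 + 100y + 250 = (y^4 + 2y^3 − 14y^2 + 20y − 240) + (8y^3 + 49y^2 + 80y + 490)
  y^4 + 2y^3 − 14y^2 + 20y − 240 = ((1/8)y − 33/64)(8y^3 + 49y^2 + 80y + 490) + ((81/64)y^2 + 405/32)
  8y^3 + 49y^2 + 80y + 490 = ((512/81)y + 3136/81)((81/64)y^2 + 405/32) + (0)
Last nonzero remainder: (81/64)y^2 + 405/32. Dividing through by 81/64 gives the monic gcd y^2 + 10.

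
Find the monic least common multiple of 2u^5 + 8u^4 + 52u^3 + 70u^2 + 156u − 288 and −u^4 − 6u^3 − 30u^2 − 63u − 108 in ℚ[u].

By polynomial division,
  2u^5 + 8u^4 + 52u^3 + 70u^2 + 156u − 288 = (−2u + 4)(−u^4 − 6u^3 − 30u^2 − 63u − 108) + (16u^3 + 64u^2 + 192u + 144)
  −u^4 − 6u^3 − 30u^2 − 63u − 108 = (−(1/16)u − 1/8)(16u^3 + 64u^2 + 192u + 144) + (−10u^2 − 30u − 90)
  16u^3 + 64u^2 + 192u + 144 = (−(8/5)u − 8/5)(−10u^2 − 30u − 90) + (0)
Last nonzero remainder: −10u^2 − 30u − 90. Dividing through by −10 gives the monic gcd u^2 + 3u + 9.
Then lcm(f, g) = f·g / gcd(f, g); expanding and making the result monic gives the answer.

u^7 + 7u^6 + 50u^5 + 161u^4 + 495u^3 + 510u^2 + 504u − 1728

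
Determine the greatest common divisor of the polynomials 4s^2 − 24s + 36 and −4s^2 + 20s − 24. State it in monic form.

s − 3

Euclidean algorithm in ℚ[s]:
  4s^2 − 24s + 36 = (−1)(−4s^2 + 20s − 24) + (−4s + 12)
  −4s^2 + 20s − 24 = (s − 2)(−4s + 12) + (0)
Last nonzero remainder: −4s + 12. Dividing through by −4 gives the monic gcd s − 3.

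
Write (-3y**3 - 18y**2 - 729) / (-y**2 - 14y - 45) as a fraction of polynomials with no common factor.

Apply the Euclidean algorithm:
  -3y**3 - 18y**2 - 729 = (3y - 24)(-y**2 - 14y - 45) + (-201y - 1809)
  -y**2 - 14y - 45 = ((1/201)y + 5/201)(-201y - 1809) + (0)
Last nonzero remainder: -201y - 1809. Dividing through by -201 gives the monic gcd y + 9.
Cancel y + 9 from numerator and denominator to get the reduced form.

(3y**2 - 9y + 81)/(y + 5)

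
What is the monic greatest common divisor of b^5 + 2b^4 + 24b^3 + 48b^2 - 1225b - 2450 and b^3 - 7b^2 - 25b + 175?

b^2 - 25

By polynomial division,
  b^5 + 2b^4 + 24b^3 + 48b^2 - 1225b - 2450 = (b^2 + 9b + 112)(b^3 - 7b^2 - 25b + 175) + (882b^2 - 22050)
  b^3 - 7b^2 - 25b + 175 = ((1/882)b - 1/126)(882b^2 - 22050) + (0)
Last nonzero remainder: 882b^2 - 22050. Dividing through by 882 gives the monic gcd b^2 - 25.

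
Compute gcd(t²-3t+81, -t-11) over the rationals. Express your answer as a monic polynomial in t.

By polynomial division,
  t²-3t+81 = (-t+14)(-t-11) + (235)
  -t-11 = (-(1/235)t-11/235)(235) + (0)
The last nonzero remainder is the constant 235, so the polynomials are coprime and gcd = 1.

1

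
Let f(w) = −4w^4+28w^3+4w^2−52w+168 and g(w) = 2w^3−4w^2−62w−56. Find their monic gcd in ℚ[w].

w−7

Euclidean algorithm in ℚ[w]:
  −4w^4+28w^3+4w^2−52w+168 = (−2w+10)(2w^3−4w^2−62w−56) + (−80w^2+456w+728)
  2w^3−4w^2−62w−56 = (−(1/40)w−37/400)(−80w^2+456w+728) + (−(81/50)w+567/50)
  −80w^2+456w+728 = ((4000/81)w+5200/81)(−(81/50)w+567/50) + (0)
Last nonzero remainder: −(81/50)w+567/50. Dividing through by −81/50 gives the monic gcd w−7.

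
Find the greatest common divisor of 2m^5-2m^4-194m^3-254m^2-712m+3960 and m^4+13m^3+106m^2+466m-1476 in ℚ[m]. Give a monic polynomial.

m^2+7m-18

Repeated division with remainder:
  2m^5-2m^4-194m^3-254m^2-712m+3960 = (2m-28)(m^4+13m^3+106m^2+466m-1476) + (-42m^3+1782m^2+15288m-37368)
  m^4+13m^3+106m^2+466m-1476 = (-(1/42)m-194/147)(-42m^3+1782m^2+15288m-37368) + ((138266/49)m^2+(138266/7)m-2488788/49)
  -42m^3+1782m^2+15288m-37368 = (-(1029/69133)m+50862/69133)((138266/49)m^2+(138266/7)m-2488788/49) + (0)
Last nonzero remainder: (138266/49)m^2+(138266/7)m-2488788/49. Dividing through by 138266/49 gives the monic gcd m^2+7m-18.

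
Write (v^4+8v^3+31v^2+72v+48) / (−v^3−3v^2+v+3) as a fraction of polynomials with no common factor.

(−v^3−7v^2−24v−48)/(v^2+2v−3)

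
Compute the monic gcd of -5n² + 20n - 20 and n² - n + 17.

1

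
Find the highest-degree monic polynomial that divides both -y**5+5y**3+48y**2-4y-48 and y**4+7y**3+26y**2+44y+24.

Euclidean algorithm in ℚ[y]:
  -y**5+5y**3+48y**2-4y-48 = (-y+7)(y**4+7y**3+26y**2+44y+24) + (-18y**3-90y**2-288y-216)
  y**4+7y**3+26y**2+44y+24 = (-(1/18)y-1/9)(-18y**3-90y**2-288y-216) + (0)
Last nonzero remainder: -18y**3-90y**2-288y-216. Dividing through by -18 gives the monic gcd y**3+5y**2+16y+12.

y**3+5y**2+16y+12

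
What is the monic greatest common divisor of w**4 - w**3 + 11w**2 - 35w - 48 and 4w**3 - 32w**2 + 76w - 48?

Euclidean algorithm in ℚ[w]:
  w**4 - w**3 + 11w**2 - 35w - 48 = ((1/4)w + 7/4)(4w**3 - 32w**2 + 76w - 48) + (48w**2 - 156w + 36)
  4w**3 - 32w**2 + 76w - 48 = ((1/12)w - 19/48)(48w**2 - 156w + 36) + ((45/4)w - 135/4)
  48w**2 - 156w + 36 = ((64/15)w - 16/15)((45/4)w - 135/4) + (0)
Last nonzero remainder: (45/4)w - 135/4. Dividing through by 45/4 gives the monic gcd w - 3.

w - 3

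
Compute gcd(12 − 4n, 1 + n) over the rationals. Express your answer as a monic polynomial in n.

Euclidean algorithm in ℚ[n]:
  −4n + 12 = (−4)(n + 1) + (16)
  n + 1 = ((1/16)n + 1/16)(16) + (0)
The last nonzero remainder is the constant 16, so the polynomials are coprime and gcd = 1.

1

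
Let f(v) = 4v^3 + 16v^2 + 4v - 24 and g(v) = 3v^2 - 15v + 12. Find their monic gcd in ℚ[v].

v - 1

By polynomial division,
  4v^3 + 16v^2 + 4v - 24 = ((4/3)v + 12)(3v^2 - 15v + 12) + (168v - 168)
  3v^2 - 15v + 12 = ((1/56)v - 1/14)(168v - 168) + (0)
Last nonzero remainder: 168v - 168. Dividing through by 168 gives the monic gcd v - 1.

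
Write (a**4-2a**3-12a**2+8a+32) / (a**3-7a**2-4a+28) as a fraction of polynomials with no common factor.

(a**2-2a-8)/(a-7)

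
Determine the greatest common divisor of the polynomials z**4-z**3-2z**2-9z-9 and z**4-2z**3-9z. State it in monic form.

z**3-2z**2-9

By polynomial division,
  z**4-z**3-2z**2-9z-9 = (z**4-2z**3-9z) + (z**3-2z**2-9)
  z**4-2z**3-9z = (z)(z**3-2z**2-9) + (0)
The last nonzero remainder z**3-2z**2-9 is already monic.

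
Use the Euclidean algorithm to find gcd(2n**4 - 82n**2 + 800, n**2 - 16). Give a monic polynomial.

n**2 - 16

Apply the Euclidean algorithm:
  2n**4 - 82n**2 + 800 = (2n**2 - 50)(n**2 - 16) + (0)
The last nonzero remainder n**2 - 16 is already monic.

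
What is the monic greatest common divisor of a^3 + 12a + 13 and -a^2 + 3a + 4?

Euclidean algorithm in ℚ[a]:
  a^3 + 12a + 13 = (-a - 3)(-a^2 + 3a + 4) + (25a + 25)
  -a^2 + 3a + 4 = (-(1/25)a + 4/25)(25a + 25) + (0)
Last nonzero remainder: 25a + 25. Dividing through by 25 gives the monic gcd a + 1.

a + 1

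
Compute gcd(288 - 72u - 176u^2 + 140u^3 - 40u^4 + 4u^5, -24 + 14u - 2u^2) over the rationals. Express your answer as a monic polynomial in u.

Repeated division with remainder:
  4u^5 - 40u^4 + 140u^3 - 176u^2 - 72u + 288 = (-2u^3 + 6u^2 - 4u - 12)(-2u^2 + 14u - 24) + (0)
Last nonzero remainder: -2u^2 + 14u - 24. Dividing through by -2 gives the monic gcd u^2 - 7u + 12.

12 - 7u + u^2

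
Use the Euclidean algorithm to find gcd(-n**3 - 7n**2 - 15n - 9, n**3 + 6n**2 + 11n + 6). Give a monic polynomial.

n**2 + 4n + 3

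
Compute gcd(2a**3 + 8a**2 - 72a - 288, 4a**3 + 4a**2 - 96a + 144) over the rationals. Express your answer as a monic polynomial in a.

Repeated division with remainder:
  2a**3 + 8a**2 - 72a - 288 = (1/2)(4a**3 + 4a**2 - 96a + 144) + (6a**2 - 24a - 360)
  4a**3 + 4a**2 - 96a + 144 = ((2/3)a + 10/3)(6a**2 - 24a - 360) + (224a + 1344)
  6a**2 - 24a - 360 = ((3/112)a - 15/56)(224a + 1344) + (0)
Last nonzero remainder: 224a + 1344. Dividing through by 224 gives the monic gcd a + 6.

a + 6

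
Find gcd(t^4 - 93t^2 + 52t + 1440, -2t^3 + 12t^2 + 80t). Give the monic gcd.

t + 4

Euclidean algorithm in ℚ[t]:
  t^4 - 93t^2 + 52t + 1440 = (-(1/2)t - 3)(-2t^3 + 12t^2 + 80t) + (-17t^2 + 292t + 1440)
  -2t^3 + 12t^2 + 80t = ((2/17)t + 380/289)(-17t^2 + 292t + 1440) + (-(136800/289)t - 547200/289)
  -17t^2 + 292t + 1440 = ((4913/136800)t - 289/380)(-(136800/289)t - 547200/289) + (0)
Last nonzero remainder: -(136800/289)t - 547200/289. Dividing through by -136800/289 gives the monic gcd t + 4.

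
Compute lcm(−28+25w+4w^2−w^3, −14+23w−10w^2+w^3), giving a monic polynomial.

−56+78w−17w^2−6w^3+w^4

Euclidean algorithm in ℚ[w]:
  −w^3+4w^2+25w−28 = (−1)(w^3−10w^2+23w−14) + (−6w^2+48w−42)
  w^3−10w^2+23w−14 = (−(1/6)w+1/3)(−6w^2+48w−42) + (0)
Last nonzero remainder: −6w^2+48w−42. Dividing through by −6 gives the monic gcd w^2−8w+7.
Then lcm(f, g) = f·g / gcd(f, g); expanding and making the result monic gives the answer.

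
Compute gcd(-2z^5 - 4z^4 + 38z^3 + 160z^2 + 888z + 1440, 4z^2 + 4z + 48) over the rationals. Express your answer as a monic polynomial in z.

Euclidean algorithm in ℚ[z]:
  -2z^5 - 4z^4 + 38z^3 + 160z^2 + 888z + 1440 = (-(1/2)z^3 - (1/2)z^2 + 16z + 30)(4z^2 + 4z + 48) + (0)
Last nonzero remainder: 4z^2 + 4z + 48. Dividing through by 4 gives the monic gcd z^2 + z + 12.

z^2 + z + 12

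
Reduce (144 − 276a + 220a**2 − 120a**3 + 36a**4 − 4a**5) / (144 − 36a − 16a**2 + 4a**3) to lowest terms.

(3 − 4a + 2a**2 − a**3)/(3 + a)

Repeated division with remainder:
  −4a**5 + 36a**4 − 120a**3 + 220a**2 − 276a + 144 = (−a**2 + 5a − 19)(4a**3 − 16a**2 − 36a + 144) + (240a**2 − 1680a + 2880)
  4a**3 − 16a**2 − 36a + 144 = ((1/60)a + 1/20)(240a**2 − 1680a + 2880) + (0)
Last nonzero remainder: 240a**2 − 1680a + 2880. Dividing through by 240 gives the monic gcd a**2 − 7a + 12.
Cancel a**2 − 7a + 12 from numerator and denominator to get the reduced form.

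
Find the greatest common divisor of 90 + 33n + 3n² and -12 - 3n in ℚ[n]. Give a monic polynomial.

1

Euclidean algorithm in ℚ[n]:
  3n² + 33n + 90 = (-n - 7)(-3n - 12) + (6)
  -3n - 12 = (-(1/2)n - 2)(6) + (0)
The last nonzero remainder is the constant 6, so the polynomials are coprime and gcd = 1.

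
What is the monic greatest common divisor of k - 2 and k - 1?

1

By polynomial division,
  k - 2 = (k - 1) + (-1)
  k - 1 = (-k + 1)(-1) + (0)
The last nonzero remainder is the constant -1, so the polynomials are coprime and gcd = 1.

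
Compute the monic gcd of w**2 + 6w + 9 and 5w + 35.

1

By polynomial division,
  w**2 + 6w + 9 = ((1/5)w - 1/5)(5w + 35) + (16)
  5w + 35 = ((5/16)w + 35/16)(16) + (0)
The last nonzero remainder is the constant 16, so the polynomials are coprime and gcd = 1.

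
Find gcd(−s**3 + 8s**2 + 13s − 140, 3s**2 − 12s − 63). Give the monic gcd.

s − 7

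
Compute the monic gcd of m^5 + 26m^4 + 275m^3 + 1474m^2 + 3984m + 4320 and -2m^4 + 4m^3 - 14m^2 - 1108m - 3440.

By polynomial division,
  m^5 + 26m^4 + 275m^3 + 1474m^2 + 3984m + 4320 = (-(1/2)m - 14)(-2m^4 + 4m^3 - 14m^2 - 1108m - 3440) + (324m^3 + 724m^2 - 13248m - 43840)
  -2m^4 + 4m^3 - 14m^2 - 1108m - 3440 = (-(1/162)m + 343/13122)(324m^3 + 724m^2 - 13248m - 43840) + (-(752564/6561)m^2 - (752564/729)m - 15051280/6561)
  324m^3 + 724m^2 - 13248m - 43840 = (-(531441/188141)m + 3595428/188141)(-(752564/6561)m^2 - (752564/729)m - 15051280/6561) + (0)
Last nonzero remainder: -(752564/6561)m^2 - (752564/729)m - 15051280/6561. Dividing through by -752564/6561 gives the monic gcd m^2 + 9m + 20.

m^2 + 9m + 20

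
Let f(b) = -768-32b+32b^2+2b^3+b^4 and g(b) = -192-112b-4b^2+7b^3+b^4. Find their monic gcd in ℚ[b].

Apply the Euclidean algorithm:
  b^4+2b^3+32b^2-32b-768 = (b^4+7b^3-4b^2-112b-192) + (-5b^3+36b^2+80b-576)
  b^4+7b^3-4b^2-112b-192 = (-(1/5)b-71/25)(-5b^3+36b^2+80b-576) + ((2856/25)b^2-45696/25)
  -5b^3+36b^2+80b-576 = (-(125/2856)b+75/238)((2856/25)b^2-45696/25) + (0)
Last nonzero remainder: (2856/25)b^2-45696/25. Dividing through by 2856/25 gives the monic gcd b^2-16.

-16+b^2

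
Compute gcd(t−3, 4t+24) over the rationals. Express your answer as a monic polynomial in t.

Repeated division with remainder:
  t−3 = (1/4)(4t+24) + (−9)
  4t+24 = (−(4/9)t−8/3)(−9) + (0)
The last nonzero remainder is the constant −9, so the polynomials are coprime and gcd = 1.

1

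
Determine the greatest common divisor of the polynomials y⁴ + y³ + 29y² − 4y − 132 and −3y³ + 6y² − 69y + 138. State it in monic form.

y − 2

Euclidean algorithm in ℚ[y]:
  y⁴ + y³ + 29y² − 4y − 132 = (−(1/3)y − 1)(−3y³ + 6y² − 69y + 138) + (12y² − 27y + 6)
  −3y³ + 6y² − 69y + 138 = (−(1/4)y − 1/16)(12y² − 27y + 6) + (−(1107/16)y + 1107/8)
  12y² − 27y + 6 = (−(64/369)y + 16/369)(−(1107/16)y + 1107/8) + (0)
Last nonzero remainder: −(1107/16)y + 1107/8. Dividing through by −1107/16 gives the monic gcd y − 2.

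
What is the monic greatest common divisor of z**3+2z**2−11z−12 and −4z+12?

z−3

Apply the Euclidean algorithm:
  z**3+2z**2−11z−12 = (−(1/4)z**2−(5/4)z−1)(−4z+12) + (0)
Last nonzero remainder: −4z+12. Dividing through by −4 gives the monic gcd z−3.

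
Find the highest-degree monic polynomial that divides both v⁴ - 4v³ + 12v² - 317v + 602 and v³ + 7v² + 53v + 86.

v² + 5v + 43

Euclidean algorithm in ℚ[v]:
  v⁴ - 4v³ + 12v² - 317v + 602 = (v - 11)(v³ + 7v² + 53v + 86) + (36v² + 180v + 1548)
  v³ + 7v² + 53v + 86 = ((1/36)v + 1/18)(36v² + 180v + 1548) + (0)
Last nonzero remainder: 36v² + 180v + 1548. Dividing through by 36 gives the monic gcd v² + 5v + 43.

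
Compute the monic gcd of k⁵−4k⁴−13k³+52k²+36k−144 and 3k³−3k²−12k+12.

k²−4

Apply the Euclidean algorithm:
  k⁵−4k⁴−13k³+52k²+36k−144 = ((1/3)k²−k−4)(3k³−3k²−12k+12) + (24k²−96)
  3k³−3k²−12k+12 = ((1/8)k−1/8)(24k²−96) + (0)
Last nonzero remainder: 24k²−96. Dividing through by 24 gives the monic gcd k²−4.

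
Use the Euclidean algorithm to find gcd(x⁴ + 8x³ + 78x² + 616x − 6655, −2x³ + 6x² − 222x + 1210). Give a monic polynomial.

By polynomial division,
  x⁴ + 8x³ + 78x² + 616x − 6655 = (−(1/2)x − 11/2)(−2x³ + 6x² − 222x + 1210) + (0)
Last nonzero remainder: −2x³ + 6x² − 222x + 1210. Dividing through by −2 gives the monic gcd x³ − 3x² + 111x − 605.

x³ − 3x² + 111x − 605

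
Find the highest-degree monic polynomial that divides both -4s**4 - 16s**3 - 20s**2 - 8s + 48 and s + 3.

s + 3

Euclidean algorithm in ℚ[s]:
  -4s**4 - 16s**3 - 20s**2 - 8s + 48 = (-4s**3 - 4s**2 - 8s + 16)(s + 3) + (0)
The last nonzero remainder s + 3 is already monic.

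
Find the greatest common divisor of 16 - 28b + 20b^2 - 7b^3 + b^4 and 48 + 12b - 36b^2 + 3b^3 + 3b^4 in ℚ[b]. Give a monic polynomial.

By polynomial division,
  b^4 - 7b^3 + 20b^2 - 28b + 16 = (1/3)(3b^4 + 3b^3 - 36b^2 + 12b + 48) + (-8b^3 + 32b^2 - 32b)
  3b^4 + 3b^3 - 36b^2 + 12b + 48 = (-(3/8)b - 15/8)(-8b^3 + 32b^2 - 32b) + (12b^2 - 48b + 48)
  -8b^3 + 32b^2 - 32b = (-(2/3)b)(12b^2 - 48b + 48) + (0)
Last nonzero remainder: 12b^2 - 48b + 48. Dividing through by 12 gives the monic gcd b^2 - 4b + 4.

4 - 4b + b^2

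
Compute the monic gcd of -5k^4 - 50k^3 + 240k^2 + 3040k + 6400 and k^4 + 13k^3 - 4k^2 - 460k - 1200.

By polynomial division,
  -5k^4 - 50k^3 + 240k^2 + 3040k + 6400 = (-5)(k^4 + 13k^3 - 4k^2 - 460k - 1200) + (15k^3 + 220k^2 + 740k + 400)
  k^4 + 13k^3 - 4k^2 - 460k - 1200 = ((1/15)k - 1/9)(15k^3 + 220k^2 + 740k + 400) + (-(260/9)k^2 - (3640/9)k - 10400/9)
  15k^3 + 220k^2 + 740k + 400 = (-(27/52)k - 9/26)(-(260/9)k^2 - (3640/9)k - 10400/9) + (0)
Last nonzero remainder: -(260/9)k^2 - (3640/9)k - 10400/9. Dividing through by -260/9 gives the monic gcd k^2 + 14k + 40.

k^2 + 14k + 40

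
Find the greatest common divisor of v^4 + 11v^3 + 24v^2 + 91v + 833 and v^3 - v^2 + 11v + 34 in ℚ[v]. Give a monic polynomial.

v^2 - 3v + 17

Euclidean algorithm in ℚ[v]:
  v^4 + 11v^3 + 24v^2 + 91v + 833 = (v + 12)(v^3 - v^2 + 11v + 34) + (25v^2 - 75v + 425)
  v^3 - v^2 + 11v + 34 = ((1/25)v + 2/25)(25v^2 - 75v + 425) + (0)
Last nonzero remainder: 25v^2 - 75v + 425. Dividing through by 25 gives the monic gcd v^2 - 3v + 17.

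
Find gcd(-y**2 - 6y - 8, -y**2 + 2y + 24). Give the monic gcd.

By polynomial division,
  -y**2 - 6y - 8 = (-y**2 + 2y + 24) + (-8y - 32)
  -y**2 + 2y + 24 = ((1/8)y - 3/4)(-8y - 32) + (0)
Last nonzero remainder: -8y - 32. Dividing through by -8 gives the monic gcd y + 4.

y + 4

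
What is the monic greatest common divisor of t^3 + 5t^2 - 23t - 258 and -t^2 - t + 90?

Repeated division with remainder:
  t^3 + 5t^2 - 23t - 258 = (-t - 4)(-t^2 - t + 90) + (63t + 102)
  -t^2 - t + 90 = (-(1/63)t + 13/1323)(63t + 102) + (39248/441)
  63t + 102 = ((27783/39248)t + 22491/19624)(39248/441) + (0)
The last nonzero remainder is the constant 39248/441, so the polynomials are coprime and gcd = 1.

1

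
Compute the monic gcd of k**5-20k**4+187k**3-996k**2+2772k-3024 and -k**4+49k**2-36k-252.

k**2-9k+18

Euclidean algorithm in ℚ[k]:
  k**5-20k**4+187k**3-996k**2+2772k-3024 = (-k+20)(-k**4+49k**2-36k-252) + (236k**3-2012k**2+3240k+2016)
  -k**4+49k**2-36k-252 = (-(1/236)k-503/13924)(236k**3-2012k**2+3240k+2016) + (-(34650/3481)k**2+(311850/3481)k-623700/3481)
  236k**3-2012k**2+3240k+2016 = (-(410758/17325)k-27848/2475)(-(34650/3481)k**2+(311850/3481)k-623700/3481) + (0)
Last nonzero remainder: -(34650/3481)k**2+(311850/3481)k-623700/3481. Dividing through by -34650/3481 gives the monic gcd k**2-9k+18.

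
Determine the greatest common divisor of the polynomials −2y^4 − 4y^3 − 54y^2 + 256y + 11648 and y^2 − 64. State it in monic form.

y^2 − 64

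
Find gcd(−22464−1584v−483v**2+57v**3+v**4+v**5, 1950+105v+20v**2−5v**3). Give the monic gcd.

39+6v+v**2

By polynomial division,
  v**5+v**4+57v**3−483v**2−1584v−22464 = (−(1/5)v**2−v−98/5)(−5v**3+20v**2+105v+1950) + (404v**2+2424v+15756)
  −5v**3+20v**2+105v+1950 = (−(5/404)v+25/202)(404v**2+2424v+15756) + (0)
Last nonzero remainder: 404v**2+2424v+15756. Dividing through by 404 gives the monic gcd v**2+6v+39.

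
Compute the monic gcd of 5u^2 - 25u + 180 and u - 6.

1

By polynomial division,
  5u^2 - 25u + 180 = (5u + 5)(u - 6) + (210)
  u - 6 = ((1/210)u - 1/35)(210) + (0)
The last nonzero remainder is the constant 210, so the polynomials are coprime and gcd = 1.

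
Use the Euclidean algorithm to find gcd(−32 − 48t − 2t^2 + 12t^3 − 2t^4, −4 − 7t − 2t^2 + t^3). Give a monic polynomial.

Repeated division with remainder:
  −2t^4 + 12t^3 − 2t^2 − 48t − 32 = (−2t + 8)(t^3 − 2t^2 − 7t − 4) + (0)
The last nonzero remainder t^3 − 2t^2 − 7t − 4 is already monic.

−4 − 7t − 2t^2 + t^3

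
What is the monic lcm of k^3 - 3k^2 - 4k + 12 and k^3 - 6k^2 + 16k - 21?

By polynomial division,
  k^3 - 3k^2 - 4k + 12 = (k^3 - 6k^2 + 16k - 21) + (3k^2 - 20k + 33)
  k^3 - 6k^2 + 16k - 21 = ((1/3)k + 2/9)(3k^2 - 20k + 33) + ((85/9)k - 85/3)
  3k^2 - 20k + 33 = ((27/85)k - 99/85)((85/9)k - 85/3) + (0)
Last nonzero remainder: (85/9)k - 85/3. Dividing through by 85/9 gives the monic gcd k - 3.
Then lcm(f, g) = f·g / gcd(f, g); expanding and making the result monic gives the answer.

k^5 - 6k^4 + 12k^3 + 3k^2 - 64k + 84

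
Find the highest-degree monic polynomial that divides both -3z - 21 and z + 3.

By polynomial division,
  -3z - 21 = (-3)(z + 3) + (-12)
  z + 3 = (-(1/12)z - 1/4)(-12) + (0)
The last nonzero remainder is the constant -12, so the polynomials are coprime and gcd = 1.

1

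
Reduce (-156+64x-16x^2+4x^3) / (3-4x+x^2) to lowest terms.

(52-4x+4x^2)/(-1+x)

Repeated division with remainder:
  4x^3-16x^2+64x-156 = (4x)(x^2-4x+3) + (52x-156)
  x^2-4x+3 = ((1/52)x-1/52)(52x-156) + (0)
Last nonzero remainder: 52x-156. Dividing through by 52 gives the monic gcd x-3.
Cancel x-3 from numerator and denominator to get the reduced form.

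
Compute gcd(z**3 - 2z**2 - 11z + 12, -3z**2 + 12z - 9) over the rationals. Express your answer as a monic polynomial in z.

Euclidean algorithm in ℚ[z]:
  z**3 - 2z**2 - 11z + 12 = (-(1/3)z - 2/3)(-3z**2 + 12z - 9) + (-6z + 6)
  -3z**2 + 12z - 9 = ((1/2)z - 3/2)(-6z + 6) + (0)
Last nonzero remainder: -6z + 6. Dividing through by -6 gives the monic gcd z - 1.

z - 1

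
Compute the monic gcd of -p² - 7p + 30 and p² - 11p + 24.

Apply the Euclidean algorithm:
  -p² - 7p + 30 = (-1)(p² - 11p + 24) + (-18p + 54)
  p² - 11p + 24 = (-(1/18)p + 4/9)(-18p + 54) + (0)
Last nonzero remainder: -18p + 54. Dividing through by -18 gives the monic gcd p - 3.

p - 3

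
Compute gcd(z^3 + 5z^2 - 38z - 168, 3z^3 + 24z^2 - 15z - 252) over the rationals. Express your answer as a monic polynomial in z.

Euclidean algorithm in ℚ[z]:
  z^3 + 5z^2 - 38z - 168 = (1/3)(3z^3 + 24z^2 - 15z - 252) + (-3z^2 - 33z - 84)
  3z^3 + 24z^2 - 15z - 252 = (-z + 3)(-3z^2 - 33z - 84) + (0)
Last nonzero remainder: -3z^2 - 33z - 84. Dividing through by -3 gives the monic gcd z^2 + 11z + 28.

z^2 + 11z + 28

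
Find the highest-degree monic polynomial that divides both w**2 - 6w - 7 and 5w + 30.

By polynomial division,
  w**2 - 6w - 7 = ((1/5)w - 12/5)(5w + 30) + (65)
  5w + 30 = ((1/13)w + 6/13)(65) + (0)
The last nonzero remainder is the constant 65, so the polynomials are coprime and gcd = 1.

1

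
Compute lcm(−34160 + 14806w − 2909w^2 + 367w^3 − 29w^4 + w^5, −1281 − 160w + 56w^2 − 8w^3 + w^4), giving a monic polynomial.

−102480 + 10258w + 6079w^2 − 1808w^3 + 280w^4 − 26w^5 + w^6

By polynomial division,
  w^5 − 29w^4 + 367w^3 − 2909w^2 + 14806w − 34160 = (w − 21)(w^4 − 8w^3 + 56w^2 − 160w − 1281) + (143w^3 − 1573w^2 + 12727w − 61061)
  w^4 − 8w^3 + 56w^2 − 160w − 1281 = ((1/143)w + 3/143)(143w^3 − 1573w^2 + 12727w − 61061) + (0)
Last nonzero remainder: 143w^3 − 1573w^2 + 12727w − 61061. Dividing through by 143 gives the monic gcd w^3 − 11w^2 + 89w − 427.
Then lcm(f, g) = f·g / gcd(f, g); expanding and making the result monic gives the answer.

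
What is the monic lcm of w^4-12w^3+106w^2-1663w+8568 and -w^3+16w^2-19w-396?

w^6-19w^5+146w^4-1877w^3+15545w^2+13196w-376992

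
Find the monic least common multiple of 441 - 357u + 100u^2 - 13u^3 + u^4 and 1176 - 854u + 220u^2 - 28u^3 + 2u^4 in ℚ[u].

Repeated division with remainder:
  u^4 - 13u^3 + 100u^2 - 357u + 441 = (1/2)(2u^4 - 28u^3 + 220u^2 - 854u + 1176) + (u^3 - 10u^2 + 70u - 147)
  2u^4 - 28u^3 + 220u^2 - 854u + 1176 = (2u - 8)(u^3 - 10u^2 + 70u - 147) + (0)
The last nonzero remainder u^3 - 10u^2 + 70u - 147 is already monic.
Then lcm(f, g) = f·g / gcd(f, g); expanding and making the result monic gives the answer.

-1764 + 1869u - 757u^2 + 152u^3 - 17u^4 + u^5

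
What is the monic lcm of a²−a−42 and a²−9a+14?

a³−3a²−40a+84

Apply the Euclidean algorithm:
  a²−a−42 = (a²−9a+14) + (8a−56)
  a²−9a+14 = ((1/8)a−1/4)(8a−56) + (0)
Last nonzero remainder: 8a−56. Dividing through by 8 gives the monic gcd a−7.
Then lcm(f, g) = f·g / gcd(f, g); expanding and making the result monic gives the answer.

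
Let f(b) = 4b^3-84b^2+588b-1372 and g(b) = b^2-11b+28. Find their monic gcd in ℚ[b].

b-7

Apply the Euclidean algorithm:
  4b^3-84b^2+588b-1372 = (4b-40)(b^2-11b+28) + (36b-252)
  b^2-11b+28 = ((1/36)b-1/9)(36b-252) + (0)
Last nonzero remainder: 36b-252. Dividing through by 36 gives the monic gcd b-7.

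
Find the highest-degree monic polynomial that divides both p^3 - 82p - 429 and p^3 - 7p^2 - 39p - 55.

p - 11

By polynomial division,
  p^3 - 82p - 429 = (p^3 - 7p^2 - 39p - 55) + (7p^2 - 43p - 374)
  p^3 - 7p^2 - 39p - 55 = ((1/7)p - 6/49)(7p^2 - 43p - 374) + ((449/49)p - 4939/49)
  7p^2 - 43p - 374 = ((343/449)p + 1666/449)((449/49)p - 4939/49) + (0)
Last nonzero remainder: (449/49)p - 4939/49. Dividing through by 449/49 gives the monic gcd p - 11.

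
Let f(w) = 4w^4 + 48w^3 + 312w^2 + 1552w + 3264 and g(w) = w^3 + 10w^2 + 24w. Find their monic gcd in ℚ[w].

Apply the Euclidean algorithm:
  4w^4 + 48w^3 + 312w^2 + 1552w + 3264 = (4w + 8)(w^3 + 10w^2 + 24w) + (136w^2 + 1360w + 3264)
  w^3 + 10w^2 + 24w = ((1/136)w)(136w^2 + 1360w + 3264) + (0)
Last nonzero remainder: 136w^2 + 1360w + 3264. Dividing through by 136 gives the monic gcd w^2 + 10w + 24.

w^2 + 10w + 24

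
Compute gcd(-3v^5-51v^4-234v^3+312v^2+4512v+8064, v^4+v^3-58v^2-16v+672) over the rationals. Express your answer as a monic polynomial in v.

Repeated division with remainder:
  -3v^5-51v^4-234v^3+312v^2+4512v+8064 = (-3v-48)(v^4+v^3-58v^2-16v+672) + (-360v^3-2520v^2+5760v+40320)
  v^4+v^3-58v^2-16v+672 = (-(1/360)v+1/60)(-360v^3-2520v^2+5760v+40320) + (0)
Last nonzero remainder: -360v^3-2520v^2+5760v+40320. Dividing through by -360 gives the monic gcd v^3+7v^2-16v-112.

v^3+7v^2-16v-112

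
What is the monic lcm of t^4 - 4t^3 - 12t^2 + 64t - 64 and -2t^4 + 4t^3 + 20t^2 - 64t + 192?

t^6 - 6t^5 + 2t^4 + 64t^3 - 264t^2 + 512t - 384

Repeated division with remainder:
  t^4 - 4t^3 - 12t^2 + 64t - 64 = (-1/2)(-2t^4 + 4t^3 + 20t^2 - 64t + 192) + (-2t^3 - 2t^2 + 32t + 32)
  -2t^4 + 4t^3 + 20t^2 - 64t + 192 = (t - 3)(-2t^3 - 2t^2 + 32t + 32) + (-18t^2 + 288)
  -2t^3 - 2t^2 + 32t + 32 = ((1/9)t + 1/9)(-18t^2 + 288) + (0)
Last nonzero remainder: -18t^2 + 288. Dividing through by -18 gives the monic gcd t^2 - 16.
Then lcm(f, g) = f·g / gcd(f, g); expanding and making the result monic gives the answer.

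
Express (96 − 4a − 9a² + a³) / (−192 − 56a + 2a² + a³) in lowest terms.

(−12 − a + a²)/(24 + 10a + a²)

By polynomial division,
  a³ − 9a² − 4a + 96 = (a³ + 2a² − 56a − 192) + (−11a² + 52a + 288)
  a³ + 2a² − 56a − 192 = (−(1/11)a − 74/121)(−11a² + 52a + 288) + ((240/121)a − 1920/121)
  −11a² + 52a + 288 = (−(1331/240)a − 363/20)((240/121)a − 1920/121) + (0)
Last nonzero remainder: (240/121)a − 1920/121. Dividing through by 240/121 gives the monic gcd a − 8.
Cancel a − 8 from numerator and denominator to get the reduced form.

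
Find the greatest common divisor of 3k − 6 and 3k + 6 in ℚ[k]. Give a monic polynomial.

1

By polynomial division,
  3k − 6 = (3k + 6) + (−12)
  3k + 6 = (−(1/4)k − 1/2)(−12) + (0)
The last nonzero remainder is the constant −12, so the polynomials are coprime and gcd = 1.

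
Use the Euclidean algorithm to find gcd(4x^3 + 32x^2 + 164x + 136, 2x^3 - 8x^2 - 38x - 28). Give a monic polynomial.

x + 1

Repeated division with remainder:
  4x^3 + 32x^2 + 164x + 136 = (2)(2x^3 - 8x^2 - 38x - 28) + (48x^2 + 240x + 192)
  2x^3 - 8x^2 - 38x - 28 = ((1/24)x - 3/8)(48x^2 + 240x + 192) + (44x + 44)
  48x^2 + 240x + 192 = ((12/11)x + 48/11)(44x + 44) + (0)
Last nonzero remainder: 44x + 44. Dividing through by 44 gives the monic gcd x + 1.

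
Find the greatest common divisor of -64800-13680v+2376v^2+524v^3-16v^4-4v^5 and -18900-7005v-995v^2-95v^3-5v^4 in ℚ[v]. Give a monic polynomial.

Apply the Euclidean algorithm:
  -4v^5-16v^4+524v^3+2376v^2-13680v-64800 = ((4/5)v-12)(-5v^4-95v^3-995v^2-7005v-18900) + (180v^3-3960v^2-82620v-291600)
  -5v^4-95v^3-995v^2-7005v-18900 = (-(1/36)v-41/36)(180v^3-3960v^2-82620v-291600) + (-7800v^2-109200v-351000)
  180v^3-3960v^2-82620v-291600 = (-(3/130)v+54/65)(-7800v^2-109200v-351000) + (0)
Last nonzero remainder: -7800v^2-109200v-351000. Dividing through by -7800 gives the monic gcd v^2+14v+45.

45+14v+v^2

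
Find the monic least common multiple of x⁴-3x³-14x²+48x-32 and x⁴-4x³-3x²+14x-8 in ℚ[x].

Apply the Euclidean algorithm:
  x⁴-3x³-14x²+48x-32 = (x⁴-4x³-3x²+14x-8) + (x³-11x²+34x-24)
  x⁴-4x³-3x²+14x-8 = (x+7)(x³-11x²+34x-24) + (40x²-200x+160)
  x³-11x²+34x-24 = ((1/40)x-3/20)(40x²-200x+160) + (0)
Last nonzero remainder: 40x²-200x+160. Dividing through by 40 gives the monic gcd x²-5x+4.
Then lcm(f, g) = f·g / gcd(f, g); expanding and making the result monic gives the answer.

x⁶-2x⁵-19x⁴+40x³+44x²-128x+64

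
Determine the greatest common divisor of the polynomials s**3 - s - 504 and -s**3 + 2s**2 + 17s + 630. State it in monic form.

By polynomial division,
  s**3 - s - 504 = (-1)(-s**3 + 2s**2 + 17s + 630) + (2s**2 + 16s + 126)
  -s**3 + 2s**2 + 17s + 630 = (-(1/2)s + 5)(2s**2 + 16s + 126) + (0)
Last nonzero remainder: 2s**2 + 16s + 126. Dividing through by 2 gives the monic gcd s**2 + 8s + 63.

s**2 + 8s + 63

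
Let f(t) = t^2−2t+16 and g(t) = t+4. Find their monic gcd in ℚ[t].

Apply the Euclidean algorithm:
  t^2−2t+16 = (t−6)(t+4) + (40)
  t+4 = ((1/40)t+1/10)(40) + (0)
The last nonzero remainder is the constant 40, so the polynomials are coprime and gcd = 1.

1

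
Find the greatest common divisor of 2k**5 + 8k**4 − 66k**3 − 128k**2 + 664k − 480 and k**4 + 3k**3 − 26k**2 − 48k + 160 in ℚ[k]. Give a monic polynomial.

k**3 − k**2 − 22k + 40

Euclidean algorithm in ℚ[k]:
  2k**5 + 8k**4 − 66k**3 − 128k**2 + 664k − 480 = (2k + 2)(k**4 + 3k**3 − 26k**2 − 48k + 160) + (−20k**3 + 20k**2 + 440k − 800)
  k**4 + 3k**3 − 26k**2 − 48k + 160 = (−(1/20)k − 1/5)(−20k**3 + 20k**2 + 440k − 800) + (0)
Last nonzero remainder: −20k**3 + 20k**2 + 440k − 800. Dividing through by −20 gives the monic gcd k**3 − k**2 − 22k + 40.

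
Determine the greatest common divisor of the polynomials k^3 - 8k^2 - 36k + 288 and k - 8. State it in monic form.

k - 8

By polynomial division,
  k^3 - 8k^2 - 36k + 288 = (k^2 - 36)(k - 8) + (0)
The last nonzero remainder k - 8 is already monic.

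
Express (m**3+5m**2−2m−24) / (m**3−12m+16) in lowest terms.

(m+3)/(m−2)

Repeated division with remainder:
  m**3+5m**2−2m−24 = (m**3−12m+16) + (5m**2+10m−40)
  m**3−12m+16 = ((1/5)m−2/5)(5m**2+10m−40) + (0)
Last nonzero remainder: 5m**2+10m−40. Dividing through by 5 gives the monic gcd m**2+2m−8.
Cancel m**2+2m−8 from numerator and denominator to get the reduced form.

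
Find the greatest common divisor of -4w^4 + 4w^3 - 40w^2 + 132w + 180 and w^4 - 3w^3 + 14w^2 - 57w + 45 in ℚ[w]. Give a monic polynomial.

Euclidean algorithm in ℚ[w]:
  -4w^4 + 4w^3 - 40w^2 + 132w + 180 = (-4)(w^4 - 3w^3 + 14w^2 - 57w + 45) + (-8w^3 + 16w^2 - 96w + 360)
  w^4 - 3w^3 + 14w^2 - 57w + 45 = (-(1/8)w + 1/8)(-8w^3 + 16w^2 - 96w + 360) + (0)
Last nonzero remainder: -8w^3 + 16w^2 - 96w + 360. Dividing through by -8 gives the monic gcd w^3 - 2w^2 + 12w - 45.

w^3 - 2w^2 + 12w - 45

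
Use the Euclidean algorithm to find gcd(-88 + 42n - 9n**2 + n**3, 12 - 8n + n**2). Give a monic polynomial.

Euclidean algorithm in ℚ[n]:
  n**3 - 9n**2 + 42n - 88 = (n - 1)(n**2 - 8n + 12) + (22n - 76)
  n**2 - 8n + 12 = ((1/22)n - 25/121)(22n - 76) + (-448/121)
  22n - 76 = (-(1331/224)n + 2299/112)(-448/121) + (0)
The last nonzero remainder is the constant -448/121, so the polynomials are coprime and gcd = 1.

1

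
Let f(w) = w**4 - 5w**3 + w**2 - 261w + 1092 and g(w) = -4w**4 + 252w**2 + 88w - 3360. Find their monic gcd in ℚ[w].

Euclidean algorithm in ℚ[w]:
  w**4 - 5w**3 + w**2 - 261w + 1092 = (-1/4)(-4w**4 + 252w**2 + 88w - 3360) + (-5w**3 + 64w**2 - 239w + 252)
  -4w**4 + 252w**2 + 88w - 3360 = ((4/5)w + 256/25)(-5w**3 + 64w**2 - 239w + 252) + (-(5304/25)w**2 + (58344/25)w - 148512/25)
  -5w**3 + 64w**2 - 239w + 252 = ((125/5304)w - 75/1768)(-(5304/25)w**2 + (58344/25)w - 148512/25) + (0)
Last nonzero remainder: -(5304/25)w**2 + (58344/25)w - 148512/25. Dividing through by -5304/25 gives the monic gcd w**2 - 11w + 28.

w**2 - 11w + 28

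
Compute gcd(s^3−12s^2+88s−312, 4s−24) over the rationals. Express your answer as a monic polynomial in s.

By polynomial division,
  s^3−12s^2+88s−312 = ((1/4)s^2−(3/2)s+13)(4s−24) + (0)
Last nonzero remainder: 4s−24. Dividing through by 4 gives the monic gcd s−6.

s−6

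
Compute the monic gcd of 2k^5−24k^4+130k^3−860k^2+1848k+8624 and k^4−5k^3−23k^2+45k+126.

Apply the Euclidean algorithm:
  2k^5−24k^4+130k^3−860k^2+1848k+8624 = (2k−14)(k^4−5k^3−23k^2+45k+126) + (106k^3−1272k^2+2226k+10388)
  k^4−5k^3−23k^2+45k+126 = ((1/106)k+7/106)(106k^3−1272k^2+2226k+10388) + (40k^2−200k−560)
  106k^3−1272k^2+2226k+10388 = ((53/20)k−371/20)(40k^2−200k−560) + (0)
Last nonzero remainder: 40k^2−200k−560. Dividing through by 40 gives the monic gcd k^2−5k−14.

k^2−5k−14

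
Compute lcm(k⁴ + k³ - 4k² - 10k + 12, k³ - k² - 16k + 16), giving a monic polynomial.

k⁶ + k⁵ - 20k⁴ - 26k³ + 76k² + 160k - 192

Repeated division with remainder:
  k⁴ + k³ - 4k² - 10k + 12 = (k + 2)(k³ - k² - 16k + 16) + (14k² + 6k - 20)
  k³ - k² - 16k + 16 = ((1/14)k - 5/49)(14k² + 6k - 20) + (-(684/49)k + 684/49)
  14k² + 6k - 20 = (-(343/342)k - 245/171)(-(684/49)k + 684/49) + (0)
Last nonzero remainder: -(684/49)k + 684/49. Dividing through by -684/49 gives the monic gcd k - 1.
Then lcm(f, g) = f·g / gcd(f, g); expanding and making the result monic gives the answer.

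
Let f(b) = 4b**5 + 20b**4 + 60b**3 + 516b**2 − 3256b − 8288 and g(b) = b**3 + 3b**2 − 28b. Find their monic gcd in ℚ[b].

Euclidean algorithm in ℚ[b]:
  4b**5 + 20b**4 + 60b**3 + 516b**2 − 3256b − 8288 = (4b**2 + 8b + 148)(b**3 + 3b**2 − 28b) + (296b**2 + 888b − 8288)
  b**3 + 3b**2 − 28b = ((1/296)b)(296b**2 + 888b − 8288) + (0)
Last nonzero remainder: 296b**2 + 888b − 8288. Dividing through by 296 gives the monic gcd b**2 + 3b − 28.

b**2 + 3b − 28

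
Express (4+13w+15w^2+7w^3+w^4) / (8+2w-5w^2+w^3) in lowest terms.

(4+9w+6w^2+w^3)/(8-6w+w^2)

Apply the Euclidean algorithm:
  w^4+7w^3+15w^2+13w+4 = (w+12)(w^3-5w^2+2w+8) + (73w^2-19w-92)
  w^3-5w^2+2w+8 = ((1/73)w-346/5329)(73w^2-19w-92) + ((10800/5329)w+10800/5329)
  73w^2-19w-92 = ((389017/10800)w-122567/2700)((10800/5329)w+10800/5329) + (0)
Last nonzero remainder: (10800/5329)w+10800/5329. Dividing through by 10800/5329 gives the monic gcd w+1.
Cancel w+1 from numerator and denominator to get the reduced form.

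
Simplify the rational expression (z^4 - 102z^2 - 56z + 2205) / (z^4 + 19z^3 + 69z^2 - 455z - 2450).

(z - 9)/(z + 10)

By polynomial division,
  z^4 - 102z^2 - 56z + 2205 = (z^4 + 19z^3 + 69z^2 - 455z - 2450) + (-19z^3 - 171z^2 + 399z + 4655)
  z^4 + 19z^3 + 69z^2 - 455z - 2450 = (-(1/19)z - 10/19)(-19z^3 - 171z^2 + 399z + 4655) + (0)
Last nonzero remainder: -19z^3 - 171z^2 + 399z + 4655. Dividing through by -19 gives the monic gcd z^3 + 9z^2 - 21z - 245.
Cancel z^3 + 9z^2 - 21z - 245 from numerator and denominator to get the reduced form.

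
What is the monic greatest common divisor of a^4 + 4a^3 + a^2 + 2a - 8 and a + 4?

a + 4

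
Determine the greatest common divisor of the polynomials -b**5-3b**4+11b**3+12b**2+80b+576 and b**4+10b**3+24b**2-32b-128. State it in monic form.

b**2+8b+16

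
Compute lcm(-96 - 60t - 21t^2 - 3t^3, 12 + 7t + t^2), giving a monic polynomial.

96 + 92t + 41t^2 + 10t^3 + t^4

Euclidean algorithm in ℚ[t]:
  -3t^3 - 21t^2 - 60t - 96 = (-3t)(t^2 + 7t + 12) + (-24t - 96)
  t^2 + 7t + 12 = (-(1/24)t - 1/8)(-24t - 96) + (0)
Last nonzero remainder: -24t - 96. Dividing through by -24 gives the monic gcd t + 4.
Then lcm(f, g) = f·g / gcd(f, g); expanding and making the result monic gives the answer.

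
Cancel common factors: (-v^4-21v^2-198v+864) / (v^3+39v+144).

(-v^2-3v+18)/(v+3)

Euclidean algorithm in ℚ[v]:
  -v^4-21v^2-198v+864 = (-v)(v^3+39v+144) + (18v^2-54v+864)
  v^3+39v+144 = ((1/18)v+1/6)(18v^2-54v+864) + (0)
Last nonzero remainder: 18v^2-54v+864. Dividing through by 18 gives the monic gcd v^2-3v+48.
Cancel v^2-3v+48 from numerator and denominator to get the reduced form.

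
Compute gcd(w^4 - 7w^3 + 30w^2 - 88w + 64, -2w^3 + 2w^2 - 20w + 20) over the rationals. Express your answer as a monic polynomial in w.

w - 1

Euclidean algorithm in ℚ[w]:
  w^4 - 7w^3 + 30w^2 - 88w + 64 = (-(1/2)w + 3)(-2w^3 + 2w^2 - 20w + 20) + (14w^2 - 18w + 4)
  -2w^3 + 2w^2 - 20w + 20 = (-(1/7)w - 2/49)(14w^2 - 18w + 4) + (-(988/49)w + 988/49)
  14w^2 - 18w + 4 = (-(343/494)w + 49/247)(-(988/49)w + 988/49) + (0)
Last nonzero remainder: -(988/49)w + 988/49. Dividing through by -988/49 gives the monic gcd w - 1.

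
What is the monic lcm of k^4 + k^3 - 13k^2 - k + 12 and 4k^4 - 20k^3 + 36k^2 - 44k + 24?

Repeated division with remainder:
  k^4 + k^3 - 13k^2 - k + 12 = (1/4)(4k^4 - 20k^3 + 36k^2 - 44k + 24) + (6k^3 - 22k^2 + 10k + 6)
  4k^4 - 20k^3 + 36k^2 - 44k + 24 = ((2/3)k - 8/9)(6k^3 - 22k^2 + 10k + 6) + ((88/9)k^2 - (352/9)k + 88/3)
  6k^3 - 22k^2 + 10k + 6 = ((27/44)k + 9/44)((88/9)k^2 - (352/9)k + 88/3) + (0)
Last nonzero remainder: (88/9)k^2 - (352/9)k + 88/3. Dividing through by 88/9 gives the monic gcd k^2 - 4k + 3.
Then lcm(f, g) = f·g / gcd(f, g); expanding and making the result monic gives the answer.

k^6 - 12k^4 + 14k^3 - 13k^2 - 14k + 24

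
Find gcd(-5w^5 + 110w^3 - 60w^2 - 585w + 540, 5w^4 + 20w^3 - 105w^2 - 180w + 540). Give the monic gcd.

Repeated division with remainder:
  -5w^5 + 110w^3 - 60w^2 - 585w + 540 = (-w + 4)(5w^4 + 20w^3 - 105w^2 - 180w + 540) + (-75w^3 + 180w^2 + 675w - 1620)
  5w^4 + 20w^3 - 105w^2 - 180w + 540 = (-(1/15)w - 32/75)(-75w^3 + 180w^2 + 675w - 1620) + ((84/5)w^2 - 756/5)
  -75w^3 + 180w^2 + 675w - 1620 = (-(125/28)w + 75/7)((84/5)w^2 - 756/5) + (0)
Last nonzero remainder: (84/5)w^2 - 756/5. Dividing through by 84/5 gives the monic gcd w^2 - 9.

w^2 - 9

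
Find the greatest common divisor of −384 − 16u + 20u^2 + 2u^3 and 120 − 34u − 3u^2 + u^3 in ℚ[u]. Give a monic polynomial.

−24 + 2u + u^2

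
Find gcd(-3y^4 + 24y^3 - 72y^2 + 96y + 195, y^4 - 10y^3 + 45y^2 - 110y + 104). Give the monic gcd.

y^2 - 4y + 13

Apply the Euclidean algorithm:
  -3y^4 + 24y^3 - 72y^2 + 96y + 195 = (-3)(y^4 - 10y^3 + 45y^2 - 110y + 104) + (-6y^3 + 63y^2 - 234y + 507)
  y^4 - 10y^3 + 45y^2 - 110y + 104 = (-(1/6)y - 1/12)(-6y^3 + 63y^2 - 234y + 507) + ((45/4)y^2 - 45y + 585/4)
  -6y^3 + 63y^2 - 234y + 507 = (-(8/15)y + 52/15)((45/4)y^2 - 45y + 585/4) + (0)
Last nonzero remainder: (45/4)y^2 - 45y + 585/4. Dividing through by 45/4 gives the monic gcd y^2 - 4y + 13.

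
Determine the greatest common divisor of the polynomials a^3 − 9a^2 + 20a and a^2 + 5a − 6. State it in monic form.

Euclidean algorithm in ℚ[a]:
  a^3 − 9a^2 + 20a = (a − 14)(a^2 + 5a − 6) + (96a − 84)
  a^2 + 5a − 6 = ((1/96)a + 47/768)(96a − 84) + (−55/64)
  96a − 84 = (−(6144/55)a + 5376/55)(−55/64) + (0)
The last nonzero remainder is the constant −55/64, so the polynomials are coprime and gcd = 1.

1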